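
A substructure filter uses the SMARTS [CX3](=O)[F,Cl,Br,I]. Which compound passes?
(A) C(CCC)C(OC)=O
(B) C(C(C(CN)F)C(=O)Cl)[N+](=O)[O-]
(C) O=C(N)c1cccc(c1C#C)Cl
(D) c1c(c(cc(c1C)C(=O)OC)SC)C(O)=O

B

[CX3](=O)[F,Cl,Br,I] describes a carbonyl carbon bonded to a halogen (an acyl halide).
(A) has a methyl-ester group (-C(=O)OCH3) but the carbonyl is bonded to -O-C, not to a halogen.
(B) contains an acyl chloride (-C(=O)Cl), which satisfies every atom and bond constraint.
(C) has a chloro substituent but the Cl is not on a carbonyl carbon.
(D) has a carboxylic acid group (-C(=O)OH) but the carbonyl is bonded to -OH, not to a halogen.
So the answer is (B).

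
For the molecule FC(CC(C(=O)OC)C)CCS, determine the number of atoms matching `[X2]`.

The query [X2] means: any atom with exactly two total connections (bonds + H).
Check the 12 heavy atoms by environment: 7× C (X4) → no; 1× F (X1) → no; 1× C (X3) → no; 1× O (X1) → no; 1× O (X2) → match; 1× S (X2) → match.
Summing the matching environments: 1 + 1 = 2 matching atoms.

2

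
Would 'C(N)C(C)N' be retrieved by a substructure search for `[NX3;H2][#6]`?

Yes

The pattern [NX3;H2][#6] describes a trivalent nitrogen with two H attached to carbon — a primary amine.
The molecule carries a primary amino group (-NH2), whose atoms satisfy every constraint of the query, so the pattern matches.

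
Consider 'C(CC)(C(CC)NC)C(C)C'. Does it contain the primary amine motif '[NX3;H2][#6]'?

No

The pattern [NX3;H2][#6] describes a trivalent nitrogen with two H attached to carbon — a primary amine.
The closest candidate here is an N-methylamino group (-NHCH3), but the nitrogen bears two carbons and only one H (H1), not H2. No other fragment satisfies the full query, so there is no match.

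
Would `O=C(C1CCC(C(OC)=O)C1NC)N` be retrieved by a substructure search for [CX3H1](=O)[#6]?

No

The pattern [CX3H1](=O)[#6] describes an sp2 carbon with one H, double-bonded to O and single-bonded to carbon — an aldehyde.
The closest candidate here is a methyl-ester group (-C(=O)OCH3), but the carbonyl carbon has H0, not H1. No other fragment satisfies the full query, so there is no match.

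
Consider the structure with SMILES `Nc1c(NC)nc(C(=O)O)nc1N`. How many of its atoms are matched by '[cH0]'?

4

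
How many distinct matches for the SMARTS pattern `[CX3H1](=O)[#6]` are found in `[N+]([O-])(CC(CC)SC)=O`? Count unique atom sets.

0

[CX3H1](=O)[#6] is the SMARTS for an aldehyde: an sp2 carbon with one H, double-bonded to O and single-bonded to carbon.
No fragment in the molecule satisfies every constraint, giving 0 matches.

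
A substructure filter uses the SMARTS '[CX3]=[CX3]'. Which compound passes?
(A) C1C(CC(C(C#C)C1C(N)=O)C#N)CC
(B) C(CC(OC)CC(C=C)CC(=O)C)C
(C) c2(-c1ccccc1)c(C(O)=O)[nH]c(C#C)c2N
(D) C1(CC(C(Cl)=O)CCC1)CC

B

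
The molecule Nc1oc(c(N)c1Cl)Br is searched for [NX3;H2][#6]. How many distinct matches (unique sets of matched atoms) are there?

2

[NX3;H2][#6] is the SMARTS for a primary amine: a trivalent nitrogen with two H attached to carbon.
The molecule carries 2 separate instances of a primary amino group (-NH2) meeting every constraint; each maps to a distinct set of atoms, giving 2 matches.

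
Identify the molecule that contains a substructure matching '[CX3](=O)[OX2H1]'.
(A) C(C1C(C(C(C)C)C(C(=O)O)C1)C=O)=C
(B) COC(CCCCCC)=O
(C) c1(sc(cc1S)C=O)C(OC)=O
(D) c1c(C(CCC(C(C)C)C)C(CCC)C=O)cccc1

A

[CX3](=O)[OX2H1] describes an sp2 carbon double-bonded to O and single-bonded to an -OH oxygen (a carboxylic acid).
(A) contains a carboxylic acid group (-C(=O)OH), which satisfies every atom and bond constraint.
(B) has a methyl-ester group (-C(=O)OCH3) but the singly-bonded O has no H (OX2H0, not OX2H1).
(C) has an aldehyde (-CHO) but there is no singly-bonded oxygen on the carbonyl carbon.
(D) has an aldehyde (-CHO) but there is no singly-bonded oxygen on the carbonyl carbon.
So the answer is (A).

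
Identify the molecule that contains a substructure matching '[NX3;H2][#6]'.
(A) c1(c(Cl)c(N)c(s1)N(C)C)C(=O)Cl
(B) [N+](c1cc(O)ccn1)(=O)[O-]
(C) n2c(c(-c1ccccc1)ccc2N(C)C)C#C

A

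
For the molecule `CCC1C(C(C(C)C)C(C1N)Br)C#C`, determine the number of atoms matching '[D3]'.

6

The query [D3] means: atom with exactly three heavy-atom neighbours.
Check the 14 heavy atoms by environment: 6× C (D3) → match; 1× N (D1) → no; 1× Br (D1) → no; 2× C (D2) → no; 4× C (D1) → no.
That gives 6 matching atoms.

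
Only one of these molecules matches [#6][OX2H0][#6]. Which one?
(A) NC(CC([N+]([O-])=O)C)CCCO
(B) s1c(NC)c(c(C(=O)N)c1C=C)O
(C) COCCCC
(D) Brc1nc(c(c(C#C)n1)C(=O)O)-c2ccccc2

[#6][OX2H0][#6] describes an aliphatic oxygen bridging two carbons with no H on the oxygen (an ether).
(A) has a hydroxyl group (-OH) but the oxygen has H1, not H0 bridging two carbons.
(B) has a hydroxyl group (-OH) but the oxygen has H1, not H0 bridging two carbons.
(C) contains a methoxy ether (-OCH3), which satisfies every atom and bond constraint.
(D) has a carboxylic acid group (-C(=O)OH) but the -OH oxygen has H1; the =O is OX1, not OX2.
So the answer is (C).

C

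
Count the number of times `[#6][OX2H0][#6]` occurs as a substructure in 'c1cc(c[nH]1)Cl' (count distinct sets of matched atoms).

0

[#6][OX2H0][#6] is the SMARTS for an ether: an aliphatic oxygen bridging two carbons with no H on the oxygen.
No fragment in the molecule satisfies every constraint, giving 0 matches.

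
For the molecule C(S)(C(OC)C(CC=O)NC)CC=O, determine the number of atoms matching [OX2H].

0

The query [OX2H] means: aliphatic oxygen with two connections, one of which is H — an -OH oxygen.
Check the 14 heavy atoms by environment: 2× C (H2, X4) → no; 3× C (H1, X4) → no; 1× O (H0, X2) → no; 2× C (H3, X4) → no; 1× N (H1, X3) → no; 1× S (H1, X2) → no; 2× C (H1, X3) → no; 2× O (H0, X1) → no.
No environment satisfies the query, so 0 matching atoms.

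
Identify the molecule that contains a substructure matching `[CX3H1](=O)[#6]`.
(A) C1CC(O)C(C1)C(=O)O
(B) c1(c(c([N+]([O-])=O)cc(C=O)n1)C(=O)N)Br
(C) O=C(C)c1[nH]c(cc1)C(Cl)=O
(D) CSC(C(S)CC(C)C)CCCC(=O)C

B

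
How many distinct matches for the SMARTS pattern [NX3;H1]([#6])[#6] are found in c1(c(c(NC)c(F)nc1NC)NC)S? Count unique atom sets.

[NX3;H1]([#6])[#6] is the SMARTS for a secondary amine: a trivalent nitrogen with one H, bonded to two carbons.
The molecule carries 3 separate instances of an N-methylamino group (-NHCH3) meeting every constraint; each maps to a distinct set of atoms, giving 3 matches.

3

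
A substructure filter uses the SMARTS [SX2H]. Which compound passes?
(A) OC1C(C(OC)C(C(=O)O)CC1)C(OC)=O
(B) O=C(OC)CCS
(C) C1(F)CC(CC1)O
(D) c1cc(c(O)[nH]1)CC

B

[SX2H] describes an aliphatic sulfur with two connections, one being H (a thiol).
(A) has a hydroxyl group (-OH) but it is an -OH, not an -SH.
(B) contains a thiol (-SH), which satisfies every atom and bond constraint.
(C) has a hydroxyl group (-OH) but it is an -OH, not an -SH.
(D) has a hydroxyl group (-OH) but it is an -OH, not an -SH.
So the answer is (B).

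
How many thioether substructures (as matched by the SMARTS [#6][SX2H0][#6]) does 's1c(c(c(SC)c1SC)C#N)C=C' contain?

2

[#6][SX2H0][#6] is the SMARTS for a thioether: an aliphatic sulfur bridging two carbons with no H on the sulfur.
The molecule carries 2 separate instances of a methylthio ether (-SCH3) meeting every constraint; each maps to a distinct set of atoms, giving 2 matches.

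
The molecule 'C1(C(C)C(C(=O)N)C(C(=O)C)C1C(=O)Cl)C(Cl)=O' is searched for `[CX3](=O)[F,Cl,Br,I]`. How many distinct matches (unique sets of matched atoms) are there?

[CX3](=O)[F,Cl,Br,I] is the SMARTS for an acyl halide: a carbonyl carbon bonded to a halogen.
The molecule carries 2 separate instances of an acyl chloride (-C(=O)Cl) meeting every constraint; each maps to a distinct set of atoms, giving 2 matches.

2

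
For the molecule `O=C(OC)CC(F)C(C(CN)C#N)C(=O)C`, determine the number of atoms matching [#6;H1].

3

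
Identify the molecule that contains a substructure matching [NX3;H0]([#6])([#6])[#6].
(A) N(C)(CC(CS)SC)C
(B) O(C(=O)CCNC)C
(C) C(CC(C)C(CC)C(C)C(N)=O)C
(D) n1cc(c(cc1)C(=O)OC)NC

A

[NX3;H0]([#6])([#6])[#6] describes a trivalent nitrogen with no H, bonded to three carbons (a tertiary amine).
(A) contains a dimethylamino group (-N(CH3)2), which satisfies every atom and bond constraint.
(B) has an N-methylamino group (-NHCH3) but the nitrogen still has one H (H1), not H0.
(C) has a primary amide (-C(=O)NH2) but the amide nitrogen has H2 and only one carbon neighbour.
(D) has an N-methylamino group (-NHCH3) but the nitrogen still has one H (H1), not H0.
So the answer is (A).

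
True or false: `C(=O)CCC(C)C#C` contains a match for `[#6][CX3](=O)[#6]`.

False

The pattern [#6][CX3](=O)[#6] describes a carbonyl carbon (no H) flanked by two carbons — a ketone.
The closest candidate here is an aldehyde (-CHO), but the carbonyl carbon has H1, so it is not flanked by two carbons. No other fragment satisfies the full query, so there is no match.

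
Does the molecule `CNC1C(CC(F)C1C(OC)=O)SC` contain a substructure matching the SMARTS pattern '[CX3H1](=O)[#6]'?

No

The pattern [CX3H1](=O)[#6] describes an sp2 carbon with one H, double-bonded to O and single-bonded to carbon — an aldehyde.
The closest candidate here is a methyl-ester group (-C(=O)OCH3), but the carbonyl carbon has H0, not H1. No other fragment satisfies the full query, so there is no match.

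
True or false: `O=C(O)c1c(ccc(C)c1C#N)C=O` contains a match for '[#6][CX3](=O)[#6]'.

The pattern [#6][CX3](=O)[#6] describes a carbonyl carbon (no H) flanked by two carbons — a ketone.
The closest candidate here is an aldehyde (-CHO), but the carbonyl carbon has H1, so it is not flanked by two carbons. No other fragment satisfies the full query, so there is no match.

False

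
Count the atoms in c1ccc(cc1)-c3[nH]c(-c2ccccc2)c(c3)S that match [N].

0

The query [N] means: uppercase N matches aliphatic (non-aromatic) nitrogen only.
Check the 18 heavy atoms by environment: 1× n (aromatic) → no; 16× c (aromatic) → no; 1× S → no.
No environment satisfies the query, so 0 matching atoms.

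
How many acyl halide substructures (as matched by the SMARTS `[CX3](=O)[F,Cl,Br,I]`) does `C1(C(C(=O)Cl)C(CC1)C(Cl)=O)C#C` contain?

2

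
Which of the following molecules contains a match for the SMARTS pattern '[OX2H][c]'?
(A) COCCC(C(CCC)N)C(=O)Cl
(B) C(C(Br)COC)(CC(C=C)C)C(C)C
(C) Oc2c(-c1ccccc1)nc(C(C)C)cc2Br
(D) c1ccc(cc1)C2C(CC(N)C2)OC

[OX2H][c] describes a hydroxyl oxygen attached to an aromatic carbon (a phenol).
(A) has a methoxy ether (-OCH3) but the oxygen has H0, not H1.
(B) has a methoxy ether (-OCH3) but the oxygen has H0, not H1.
(C) contains a hydroxyl group (-OH), which satisfies every atom and bond constraint.
(D) has a methoxy ether (-OCH3) but the oxygen has H0, not H1.
So the answer is (C).

C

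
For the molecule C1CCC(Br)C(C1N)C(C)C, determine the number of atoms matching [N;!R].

The query [N;!R] means: aliphatic nitrogen not in a ring.
Check the 11 heavy atoms by environment: 6× C (in 6-ring) → no; 3× C (acyclic) → no; 1× N (acyclic) → match; 1× Br (acyclic) → no.
That gives 1 matching atom.

1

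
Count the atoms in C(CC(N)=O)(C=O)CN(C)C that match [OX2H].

Check the 11 heavy atoms by environment: 2× C (H2, X4) → no; 1× C (H1, X4) → no; 1× C (H1, X3) → no; 2× O (H0, X1) → no; 1× N (H0, X3) → no; 2× C (H3, X4) → no; 1× C (H0, X3) → no; 1× N (H2, X3) → no.
No environment satisfies the query, so 0 matching atoms.

0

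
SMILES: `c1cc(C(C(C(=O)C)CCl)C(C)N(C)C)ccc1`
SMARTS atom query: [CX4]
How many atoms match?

8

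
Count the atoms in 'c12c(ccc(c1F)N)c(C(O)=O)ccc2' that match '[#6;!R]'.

1

The query [#6;!R] means: carbon not in any ring.
Check the 15 heavy atoms by environment: 10× c (aromatic, in 6-ring) → no; 1× C (acyclic) → match; 2× O (acyclic) → no; 1× N (acyclic) → no; 1× F (acyclic) → no.
That gives 1 matching atom.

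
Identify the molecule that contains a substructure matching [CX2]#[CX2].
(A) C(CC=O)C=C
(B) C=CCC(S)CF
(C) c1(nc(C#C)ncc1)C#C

[CX2]#[CX2] describes a carbon-carbon triple bond (an alkyne).
(A) has a vinyl group (-CH=CH2) but the C=C is a double bond; both carbons are CX3, not CX2.
(B) has a vinyl group (-CH=CH2) but the C=C is a double bond; both carbons are CX3, not CX2.
(C) contains an ethynyl group (-C#CH), which satisfies every atom and bond constraint.
So the answer is (C).

C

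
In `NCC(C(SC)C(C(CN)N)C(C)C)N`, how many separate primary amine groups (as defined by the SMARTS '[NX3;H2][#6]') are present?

4

[NX3;H2][#6] is the SMARTS for a primary amine: a trivalent nitrogen with two H attached to carbon.
The molecule carries 4 separate instances of a primary amino group (-NH2) meeting every constraint; each maps to a distinct set of atoms, giving 4 matches.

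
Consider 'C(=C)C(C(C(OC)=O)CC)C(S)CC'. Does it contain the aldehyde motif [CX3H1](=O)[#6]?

The pattern [CX3H1](=O)[#6] describes an sp2 carbon with one H, double-bonded to O and single-bonded to carbon — an aldehyde.
The closest candidate here is a methyl-ester group (-C(=O)OCH3), but the carbonyl carbon has H0, not H1. No other fragment satisfies the full query, so there is no match.

No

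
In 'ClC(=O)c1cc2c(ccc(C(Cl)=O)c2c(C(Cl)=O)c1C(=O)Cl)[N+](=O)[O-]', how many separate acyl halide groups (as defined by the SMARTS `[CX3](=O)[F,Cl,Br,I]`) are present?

[CX3](=O)[F,Cl,Br,I] is the SMARTS for an acyl halide: a carbonyl carbon bonded to a halogen.
The molecule carries 4 separate instances of an acyl chloride (-C(=O)Cl) meeting every constraint; each maps to a distinct set of atoms, giving 4 matches.

4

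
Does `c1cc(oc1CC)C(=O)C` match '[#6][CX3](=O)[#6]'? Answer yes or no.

Yes

The pattern [#6][CX3](=O)[#6] describes a carbonyl carbon (no H) flanked by two carbons — a ketone.
The molecule carries an acetyl/ketone group (-C(=O)CH3), whose atoms satisfy every constraint of the query, so the pattern matches.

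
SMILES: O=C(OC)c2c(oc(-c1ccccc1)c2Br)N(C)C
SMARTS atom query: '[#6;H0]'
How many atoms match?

6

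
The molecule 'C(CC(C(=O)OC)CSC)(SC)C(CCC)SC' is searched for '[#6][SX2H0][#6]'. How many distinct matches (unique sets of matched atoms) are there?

3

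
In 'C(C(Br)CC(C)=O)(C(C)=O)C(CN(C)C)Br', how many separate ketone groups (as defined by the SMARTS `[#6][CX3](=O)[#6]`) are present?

2

[#6][CX3](=O)[#6] is the SMARTS for a ketone: a carbonyl carbon (no H) flanked by two carbons.
The molecule carries 2 separate instances of an acetyl/ketone group (-C(=O)CH3) meeting every constraint; each maps to a distinct set of atoms, giving 2 matches.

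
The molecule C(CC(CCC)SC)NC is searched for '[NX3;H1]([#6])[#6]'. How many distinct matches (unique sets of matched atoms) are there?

1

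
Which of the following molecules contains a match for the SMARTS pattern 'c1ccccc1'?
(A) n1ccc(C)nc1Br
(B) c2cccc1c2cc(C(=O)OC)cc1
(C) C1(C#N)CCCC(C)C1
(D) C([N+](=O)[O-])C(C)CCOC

B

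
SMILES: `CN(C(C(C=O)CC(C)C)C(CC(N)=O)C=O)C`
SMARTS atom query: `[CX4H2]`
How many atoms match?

2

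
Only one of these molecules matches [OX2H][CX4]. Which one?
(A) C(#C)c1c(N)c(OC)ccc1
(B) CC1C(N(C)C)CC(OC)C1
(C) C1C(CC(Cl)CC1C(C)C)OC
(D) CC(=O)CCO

D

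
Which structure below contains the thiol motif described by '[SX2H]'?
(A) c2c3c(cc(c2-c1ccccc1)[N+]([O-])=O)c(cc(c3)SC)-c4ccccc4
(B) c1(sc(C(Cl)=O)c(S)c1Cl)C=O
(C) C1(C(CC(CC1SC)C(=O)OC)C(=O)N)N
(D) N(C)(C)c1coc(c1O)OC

[SX2H] describes an aliphatic sulfur with two connections, one being H (a thiol).
(A) has a methylthio ether (-SCH3) but the sulfur has H0 (bonded to two carbons), not H1.
(B) contains a thiol (-SH), which satisfies every atom and bond constraint.
(C) has a methylthio ether (-SCH3) but the sulfur has H0 (bonded to two carbons), not H1.
(D) has a hydroxyl group (-OH) but it is an -OH, not an -SH.
So the answer is (B).

B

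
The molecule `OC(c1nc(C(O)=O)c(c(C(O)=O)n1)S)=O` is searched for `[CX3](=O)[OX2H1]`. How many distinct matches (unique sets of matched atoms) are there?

[CX3](=O)[OX2H1] is the SMARTS for a carboxylic acid: an sp2 carbon double-bonded to O and single-bonded to an -OH oxygen.
The molecule carries 3 separate instances of a carboxylic acid group (-C(=O)OH) meeting every constraint; each maps to a distinct set of atoms, giving 3 matches.

3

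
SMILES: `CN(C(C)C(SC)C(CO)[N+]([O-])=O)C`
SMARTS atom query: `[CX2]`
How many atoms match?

0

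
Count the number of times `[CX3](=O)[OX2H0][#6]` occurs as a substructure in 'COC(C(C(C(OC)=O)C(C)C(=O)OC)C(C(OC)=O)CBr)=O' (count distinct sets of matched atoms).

[CX3](=O)[OX2H0][#6] is the SMARTS for an ester: a carbonyl carbon bonded to an oxygen that is itself bonded to carbon (no H on that O).
The molecule carries 4 separate instances of a methyl-ester group (-C(=O)OCH3) meeting every constraint; each maps to a distinct set of atoms, giving 4 matches.

4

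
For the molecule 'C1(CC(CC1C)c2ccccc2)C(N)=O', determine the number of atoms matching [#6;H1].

The query [#6;H1] means: any carbon bearing exactly one hydrogen.
Check the 15 heavy atoms by environment: 3× C (H1) → match; 2× C (H2) → no; 1× C (H0) → no; 1× O (H0) → no; 1× N (H2) → no; 1× C (H3) → no; 1× c (aromatic, H0) → no; 5× c (aromatic, H1) → match.
Summing the matching environments: 3 + 5 = 8 matching atoms.

8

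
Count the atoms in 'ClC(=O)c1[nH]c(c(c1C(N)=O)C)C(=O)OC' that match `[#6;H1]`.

The query [#6;H1] means: any carbon bearing exactly one hydrogen.
Check the 16 heavy atoms by environment: 1× n (aromatic, H1) → no; 4× c (aromatic, H0) → no; 3× C (H0) → no; 4× O (H0) → no; 1× Cl (H0) → no; 2× C (H3) → no; 1× N (H2) → no.
No environment satisfies the query, so 0 matching atoms.

0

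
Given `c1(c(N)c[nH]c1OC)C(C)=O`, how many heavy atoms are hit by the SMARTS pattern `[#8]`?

2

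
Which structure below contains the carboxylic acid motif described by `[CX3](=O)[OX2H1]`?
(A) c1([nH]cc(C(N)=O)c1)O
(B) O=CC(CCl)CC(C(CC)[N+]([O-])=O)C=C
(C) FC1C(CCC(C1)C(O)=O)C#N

C

[CX3](=O)[OX2H1] describes an sp2 carbon double-bonded to O and single-bonded to an -OH oxygen (a carboxylic acid).
(A) has a primary amide (-C(=O)NH2) but the carbonyl is bonded to N, not to an -OH oxygen.
(B) has an aldehyde (-CHO) but there is no singly-bonded oxygen on the carbonyl carbon.
(C) contains a carboxylic acid group (-C(=O)OH), which satisfies every atom and bond constraint.
So the answer is (C).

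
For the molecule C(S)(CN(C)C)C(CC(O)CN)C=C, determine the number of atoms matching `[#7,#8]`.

3

Check the 14 heavy atoms by environment: 10× C → no; 1× O → match; 1× S → no; 2× N → match.
Summing the matching environments: 1 + 2 = 3 matching atoms.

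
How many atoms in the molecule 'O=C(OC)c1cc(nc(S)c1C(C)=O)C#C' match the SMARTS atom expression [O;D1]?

The query [O;D1] means: aliphatic oxygen bonded to exactly one heavy atom.
Check the 16 heavy atoms by environment: 1× n (aromatic, D2) → no; 4× c (aromatic, D3) → no; 1× c (aromatic, D2) → no; 2× C (D3) → no; 2× O (D1) → match; 1× O (D2) → no; 3× C (D1) → no; 1× S (D1) → no; 1× C (D2) → no.
That gives 2 matching atoms.

2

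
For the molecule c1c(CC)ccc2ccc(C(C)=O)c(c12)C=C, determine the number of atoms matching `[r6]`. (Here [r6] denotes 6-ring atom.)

10

The query [r6] means: r6 matches atoms in a six-membered ring.
Check the 17 heavy atoms by environment: 10× c (aromatic, in 6-ring) → match; 6× C (acyclic) → no; 1× O (acyclic) → no.
That gives 10 matching atoms.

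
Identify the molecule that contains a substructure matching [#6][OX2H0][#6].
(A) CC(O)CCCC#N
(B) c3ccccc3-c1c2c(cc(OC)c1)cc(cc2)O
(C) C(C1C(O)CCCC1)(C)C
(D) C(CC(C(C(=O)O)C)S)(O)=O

[#6][OX2H0][#6] describes an aliphatic oxygen bridging two carbons with no H on the oxygen (an ether).
(A) has a hydroxyl group (-OH) but the oxygen has H1, not H0 bridging two carbons.
(B) contains a methoxy ether (-OCH3), which satisfies every atom and bond constraint.
(C) has a hydroxyl group (-OH) but the oxygen has H1, not H0 bridging two carbons.
(D) has a carboxylic acid group (-C(=O)OH) but the -OH oxygen has H1; the =O is OX1, not OX2.
So the answer is (B).

B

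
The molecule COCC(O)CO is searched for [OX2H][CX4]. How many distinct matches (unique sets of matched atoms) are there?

2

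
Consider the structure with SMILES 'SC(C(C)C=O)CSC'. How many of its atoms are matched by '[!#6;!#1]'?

Check the 9 heavy atoms by environment: 6× C → no; 1× O → match; 2× S → match.
Summing the matching environments: 1 + 2 = 3 matching atoms.

3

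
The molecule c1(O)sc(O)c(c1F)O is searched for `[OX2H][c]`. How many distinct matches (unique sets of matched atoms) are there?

3

[OX2H][c] is the SMARTS for a phenol: a hydroxyl oxygen attached to an aromatic carbon.
The molecule carries 3 separate instances of a hydroxyl group (-OH) meeting every constraint; each maps to a distinct set of atoms, giving 3 matches.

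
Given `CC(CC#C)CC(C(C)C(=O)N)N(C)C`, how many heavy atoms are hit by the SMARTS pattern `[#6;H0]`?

2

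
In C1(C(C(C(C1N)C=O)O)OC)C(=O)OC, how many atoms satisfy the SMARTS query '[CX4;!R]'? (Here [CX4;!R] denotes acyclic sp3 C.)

2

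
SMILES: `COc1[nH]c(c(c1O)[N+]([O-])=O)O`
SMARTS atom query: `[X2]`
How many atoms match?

3

The query [X2] means: any atom with exactly two total connections (bonds + H).
Check the 12 heavy atoms by environment: 1× n (aromatic, X3) → no; 4× c (aromatic, X3) → no; 3× O (X2) → match; 1× C (X4) → no; 1× N (charge +1, X3) → no; 1× O (charge -1, X1) → no; 1× O (X1) → no.
That gives 3 matching atoms.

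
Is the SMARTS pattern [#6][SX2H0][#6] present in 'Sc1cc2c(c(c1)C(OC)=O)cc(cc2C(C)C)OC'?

The pattern [#6][SX2H0][#6] describes an aliphatic sulfur bridging two carbons with no H on the sulfur — a thioether.
The closest candidate here is a thiol (-SH), but the sulfur has H1, not H0 bridging two carbons. No other fragment satisfies the full query, so there is no match.

No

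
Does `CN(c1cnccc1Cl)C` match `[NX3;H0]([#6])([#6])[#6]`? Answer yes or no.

Yes

The pattern [NX3;H0]([#6])([#6])[#6] describes a trivalent nitrogen with no H, bonded to three carbons — a tertiary amine.
The molecule carries a dimethylamino group (-N(CH3)2), whose atoms satisfy every constraint of the query, so the pattern matches.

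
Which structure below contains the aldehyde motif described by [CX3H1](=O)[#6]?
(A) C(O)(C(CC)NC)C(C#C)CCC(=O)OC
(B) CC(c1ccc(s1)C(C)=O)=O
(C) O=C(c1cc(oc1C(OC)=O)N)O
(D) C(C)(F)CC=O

D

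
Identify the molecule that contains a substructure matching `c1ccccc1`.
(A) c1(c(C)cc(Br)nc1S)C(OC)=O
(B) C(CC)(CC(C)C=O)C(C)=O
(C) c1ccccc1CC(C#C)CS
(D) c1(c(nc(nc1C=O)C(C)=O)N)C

c1ccccc1 describes six aromatic carbons in a ring (a benzene ring).
(A) has a methyl group (-CH3) but no six-membered all-carbon aromatic ring is present.
(B) has a methyl group (-CH3) but no six-membered all-carbon aromatic ring is present.
(C) contains a phenyl ring, which satisfies every atom and bond constraint.
(D) has a methyl group (-CH3) but no six-membered all-carbon aromatic ring is present.
So the answer is (C).

C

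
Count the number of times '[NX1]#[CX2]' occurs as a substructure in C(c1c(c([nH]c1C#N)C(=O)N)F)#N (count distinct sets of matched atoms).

2

[NX1]#[CX2] is the SMARTS for a nitrile: a nitrogen triple-bonded to a two-connected carbon.
The molecule carries 2 separate instances of a nitrile (-C#N) meeting every constraint; each maps to a distinct set of atoms, giving 2 matches.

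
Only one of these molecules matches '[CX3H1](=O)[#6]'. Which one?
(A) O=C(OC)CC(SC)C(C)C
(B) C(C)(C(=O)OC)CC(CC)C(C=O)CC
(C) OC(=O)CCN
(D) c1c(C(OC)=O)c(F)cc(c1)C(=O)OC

B

[CX3H1](=O)[#6] describes an sp2 carbon with one H, double-bonded to O and single-bonded to carbon (an aldehyde).
(A) has a methyl-ester group (-C(=O)OCH3) but the carbonyl carbon has H0, not H1.
(B) contains an aldehyde (-CHO), which satisfies every atom and bond constraint.
(C) has a carboxylic acid group (-C(=O)OH) but the carbonyl carbon has H0 and is bonded to O, not H1.
(D) has a methyl-ester group (-C(=O)OCH3) but the carbonyl carbon has H0, not H1.
So the answer is (B).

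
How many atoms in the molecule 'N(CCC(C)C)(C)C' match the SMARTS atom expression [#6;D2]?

The query [#6;D2] means: any carbon bonded to exactly two heavy atoms.
Check the 8 heavy atoms by environment: 2× C (D2) → match; 1× C (D3) → no; 4× C (D1) → no; 1× N (D3) → no.
That gives 2 matching atoms.

2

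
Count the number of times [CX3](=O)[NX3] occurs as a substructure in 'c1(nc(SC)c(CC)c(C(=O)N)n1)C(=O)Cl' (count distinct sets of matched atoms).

1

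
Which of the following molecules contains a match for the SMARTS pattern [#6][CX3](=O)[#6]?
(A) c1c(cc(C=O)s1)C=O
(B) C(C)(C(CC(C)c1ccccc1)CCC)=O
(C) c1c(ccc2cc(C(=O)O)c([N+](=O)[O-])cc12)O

B

[#6][CX3](=O)[#6] describes a carbonyl carbon (no H) flanked by two carbons (a ketone).
(A) has an aldehyde (-CHO) but the carbonyl carbon has H1, so it is not flanked by two carbons.
(B) contains an acetyl/ketone group (-C(=O)CH3), which satisfies every atom and bond constraint.
(C) has a carboxylic acid group (-C(=O)OH) but one neighbour of the carbonyl carbon is O, not C.
So the answer is (B).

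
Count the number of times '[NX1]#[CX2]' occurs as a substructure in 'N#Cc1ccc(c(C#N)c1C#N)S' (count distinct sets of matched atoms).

3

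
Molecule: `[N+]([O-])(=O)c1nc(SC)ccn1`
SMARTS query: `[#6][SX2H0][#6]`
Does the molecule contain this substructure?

Yes

The pattern [#6][SX2H0][#6] describes an aliphatic sulfur bridging two carbons with no H on the sulfur — a thioether.
The molecule carries a methylthio ether (-SCH3), whose atoms satisfy every constraint of the query, so the pattern matches.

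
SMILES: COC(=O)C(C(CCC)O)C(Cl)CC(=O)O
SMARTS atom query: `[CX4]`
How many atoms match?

Check the 16 heavy atoms by environment: 8× C (X4) → match; 1× Cl (X1) → no; 3× O (X2) → no; 2× C (X3) → no; 2× O (X1) → no.
That gives 8 matching atoms.

8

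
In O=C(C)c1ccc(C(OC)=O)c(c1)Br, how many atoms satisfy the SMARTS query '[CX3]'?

2

The query [CX3] means: C with X3: aliphatic carbon with exactly 3 total connections.
Check the 14 heavy atoms by environment: 6× c (aromatic, X3) → no; 2× C (X3) → match; 2× O (X1) → no; 1× O (X2) → no; 2× C (X4) → no; 1× Br (X1) → no.
That gives 2 matching atoms.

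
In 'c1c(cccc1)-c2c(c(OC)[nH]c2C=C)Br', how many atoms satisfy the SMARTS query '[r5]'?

Check the 16 heavy atoms by environment: 1× n (aromatic, in 5-ring) → match; 4× c (aromatic, in 5-ring) → match; 6× c (aromatic, in 6-ring) → no; 1× Br (acyclic) → no; 3× C (acyclic) → no; 1× O (acyclic) → no.
Summing the matching environments: 1 + 4 = 5 matching atoms.

5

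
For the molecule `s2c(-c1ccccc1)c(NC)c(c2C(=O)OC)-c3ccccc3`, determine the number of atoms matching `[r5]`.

The query [r5] means: r5 matches atoms in a five-membered ring.
Check the 23 heavy atoms by environment: 1× s (aromatic, in 5-ring) → match; 4× c (aromatic, in 5-ring) → match; 12× c (aromatic, in 6-ring) → no; 1× N (acyclic) → no; 3× C (acyclic) → no; 2× O (acyclic) → no.
Summing the matching environments: 1 + 4 = 5 matching atoms.

5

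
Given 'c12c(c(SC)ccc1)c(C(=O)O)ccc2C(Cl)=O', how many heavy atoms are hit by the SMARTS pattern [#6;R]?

10

The query [#6;R] means: carbon that is part of a ring.
Check the 18 heavy atoms by environment: 10× c (aromatic, in 6-ring) → match; 3× C (acyclic) → no; 3× O (acyclic) → no; 1× Cl (acyclic) → no; 1× S (acyclic) → no.
That gives 10 matching atoms.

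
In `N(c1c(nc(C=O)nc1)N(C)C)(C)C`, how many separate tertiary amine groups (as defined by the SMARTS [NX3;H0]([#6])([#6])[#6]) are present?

2

[NX3;H0]([#6])([#6])[#6] is the SMARTS for a tertiary amine: a trivalent nitrogen with no H, bonded to three carbons.
The molecule carries 2 separate instances of a dimethylamino group (-N(CH3)2) meeting every constraint; each maps to a distinct set of atoms, giving 2 matches.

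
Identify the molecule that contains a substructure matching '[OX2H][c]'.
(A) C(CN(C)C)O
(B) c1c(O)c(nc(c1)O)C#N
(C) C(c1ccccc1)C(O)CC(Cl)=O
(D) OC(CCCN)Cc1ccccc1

[OX2H][c] describes a hydroxyl oxygen attached to an aromatic carbon (a phenol).
(A) has a hydroxyl group (-OH) but the -OH is on an aliphatic carbon, not an aromatic c.
(B) contains a hydroxyl group (-OH), which satisfies every atom and bond constraint.
(C) has a hydroxyl group (-OH) but the -OH is on an aliphatic carbon, not an aromatic c.
(D) has a hydroxyl group (-OH) but the -OH is on an aliphatic carbon, not an aromatic c.
So the answer is (B).

B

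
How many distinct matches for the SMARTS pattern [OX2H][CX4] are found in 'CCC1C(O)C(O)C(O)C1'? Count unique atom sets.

3

[OX2H][CX4] is the SMARTS for an aliphatic alcohol: a hydroxyl oxygen bound to an sp3 (X4) carbon.
The molecule carries 3 separate instances of a hydroxyl group (-OH) meeting every constraint; each maps to a distinct set of atoms, giving 3 matches.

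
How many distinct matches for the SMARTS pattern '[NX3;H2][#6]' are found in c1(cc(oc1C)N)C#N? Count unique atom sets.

[NX3;H2][#6] is the SMARTS for a primary amine: a trivalent nitrogen with two H attached to carbon.
Exactly one fragment in the molecule meets all constraints, giving 1 match.

1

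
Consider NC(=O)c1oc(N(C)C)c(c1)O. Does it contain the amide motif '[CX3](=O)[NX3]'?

Yes

The pattern [CX3](=O)[NX3] describes a carbonyl carbon bonded to a trivalent nitrogen — an amide.
The molecule carries a primary amide (-C(=O)NH2), whose atoms satisfy every constraint of the query, so the pattern matches.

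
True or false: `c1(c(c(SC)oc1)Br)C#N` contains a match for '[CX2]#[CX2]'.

The pattern [CX2]#[CX2] describes a carbon-carbon triple bond — an alkyne.
The closest candidate here is a nitrile (-C#N), but the triple bond is C#N, not C#C. No other fragment satisfies the full query, so there is no match.

False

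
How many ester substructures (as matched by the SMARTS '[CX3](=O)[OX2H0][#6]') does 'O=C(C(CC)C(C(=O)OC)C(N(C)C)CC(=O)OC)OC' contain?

[CX3](=O)[OX2H0][#6] is the SMARTS for an ester: a carbonyl carbon bonded to an oxygen that is itself bonded to carbon (no H on that O).
The molecule carries 3 separate instances of a methyl-ester group (-C(=O)OCH3) meeting every constraint; each maps to a distinct set of atoms, giving 3 matches.

3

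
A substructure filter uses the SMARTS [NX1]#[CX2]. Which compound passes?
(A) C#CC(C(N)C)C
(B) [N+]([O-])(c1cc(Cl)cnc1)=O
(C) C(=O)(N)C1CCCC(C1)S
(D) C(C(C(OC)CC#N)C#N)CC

[NX1]#[CX2] describes a nitrogen triple-bonded to a two-connected carbon (a nitrile).
(A) has a primary amino group (-NH2) but the nitrogen is NX3 (three connections), not NX1 triple-bonded.
(B) has a nitro group (-[N+](=O)[O-]) but there is no C#N triple bond.
(C) has a primary amide (-C(=O)NH2) but the nitrogen is NX3, not NX1.
(D) contains a nitrile (-C#N), which satisfies every atom and bond constraint.
So the answer is (D).

D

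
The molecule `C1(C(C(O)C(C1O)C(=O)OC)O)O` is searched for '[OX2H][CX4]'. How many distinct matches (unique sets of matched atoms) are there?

4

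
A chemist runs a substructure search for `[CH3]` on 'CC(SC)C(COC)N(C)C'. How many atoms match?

The query [CH3] means: aliphatic carbon with exactly three hydrogens.
Check the 11 heavy atoms by environment: 1× C (H2) → no; 2× C (H1) → no; 5× C (H3) → match; 1× N (H0) → no; 1× O (H0) → no; 1× S (H0) → no.
That gives 5 matching atoms.

5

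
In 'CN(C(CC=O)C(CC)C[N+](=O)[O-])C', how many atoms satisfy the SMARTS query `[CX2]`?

0

Check the 14 heavy atoms by environment: 8× C (X4) → no; 1× N (X3) → no; 1× N (charge +1, X3) → no; 1× O (charge -1, X1) → no; 2× O (X1) → no; 1× C (X3) → no.
No environment satisfies the query, so 0 matching atoms.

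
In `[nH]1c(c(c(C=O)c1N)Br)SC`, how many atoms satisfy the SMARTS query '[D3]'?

4

Check the 11 heavy atoms by environment: 1× n (aromatic, D2) → no; 4× c (aromatic, D3) → match; 1× S (D2) → no; 1× C (D1) → no; 1× N (D1) → no; 1× C (D2) → no; 1× O (D1) → no; 1× Br (D1) → no.
That gives 4 matching atoms.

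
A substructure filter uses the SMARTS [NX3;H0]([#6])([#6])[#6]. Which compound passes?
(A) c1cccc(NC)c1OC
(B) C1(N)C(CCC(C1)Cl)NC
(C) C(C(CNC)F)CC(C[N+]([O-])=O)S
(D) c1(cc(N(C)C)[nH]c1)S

D

[NX3;H0]([#6])([#6])[#6] describes a trivalent nitrogen with no H, bonded to three carbons (a tertiary amine).
(A) has an N-methylamino group (-NHCH3) but the nitrogen still has one H (H1), not H0.
(B) has an N-methylamino group (-NHCH3) but the nitrogen still has one H (H1), not H0.
(C) has an N-methylamino group (-NHCH3) but the nitrogen still has one H (H1), not H0.
(D) contains a dimethylamino group (-N(CH3)2), which satisfies every atom and bond constraint.
So the answer is (D).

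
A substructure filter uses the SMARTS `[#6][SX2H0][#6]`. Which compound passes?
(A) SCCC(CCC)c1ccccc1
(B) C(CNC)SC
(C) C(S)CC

[#6][SX2H0][#6] describes an aliphatic sulfur bridging two carbons with no H on the sulfur (a thioether).
(A) has a thiol (-SH) but the sulfur has H1, not H0 bridging two carbons.
(B) contains a methylthio ether (-SCH3), which satisfies every atom and bond constraint.
(C) has a thiol (-SH) but the sulfur has H1, not H0 bridging two carbons.
So the answer is (B).

B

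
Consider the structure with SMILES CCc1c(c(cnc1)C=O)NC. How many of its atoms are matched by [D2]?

The query [D2] means: atom with exactly two heavy-atom neighbours.
Check the 12 heavy atoms by environment: 1× n (aromatic, D2) → match; 2× c (aromatic, D2) → match; 3× c (aromatic, D3) → no; 2× C (D2) → match; 1× O (D1) → no; 1× N (D2) → match; 2× C (D1) → no.
Summing the matching environments: 1 + 2 + 2 + 1 = 6 matching atoms.

6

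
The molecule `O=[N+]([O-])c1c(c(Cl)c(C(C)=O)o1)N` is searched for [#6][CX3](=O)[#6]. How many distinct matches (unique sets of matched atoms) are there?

[#6][CX3](=O)[#6] is the SMARTS for a ketone: a carbonyl carbon (no H) flanked by two carbons.
Exactly one fragment in the molecule meets all constraints, giving 1 match.

1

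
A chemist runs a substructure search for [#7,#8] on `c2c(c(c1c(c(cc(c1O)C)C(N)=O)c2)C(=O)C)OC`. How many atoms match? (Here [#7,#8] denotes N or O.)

5

The query [#7,#8] means: nitrogen or oxygen (comma = OR).
Check the 20 heavy atoms by environment: 10× c (aromatic) → no; 4× O → match; 5× C → no; 1× N → match.
Summing the matching environments: 4 + 1 = 5 matching atoms.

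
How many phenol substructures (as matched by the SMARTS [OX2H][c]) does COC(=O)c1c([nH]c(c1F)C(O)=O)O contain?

1

[OX2H][c] is the SMARTS for a phenol: a hydroxyl oxygen attached to an aromatic carbon.
Exactly one fragment in the molecule meets all constraints, giving 1 match.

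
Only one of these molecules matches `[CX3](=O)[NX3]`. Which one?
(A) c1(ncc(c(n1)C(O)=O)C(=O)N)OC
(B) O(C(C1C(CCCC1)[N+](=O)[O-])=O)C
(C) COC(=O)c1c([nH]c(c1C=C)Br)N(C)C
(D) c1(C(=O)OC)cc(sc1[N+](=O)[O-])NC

A

[CX3](=O)[NX3] describes a carbonyl carbon bonded to a trivalent nitrogen (an amide).
(A) contains a primary amide (-C(=O)NH2), which satisfies every atom and bond constraint.
(B) has a methyl-ester group (-C(=O)OCH3) but the carbonyl is bonded to O, not to an NX3 nitrogen.
(C) has a methyl-ester group (-C(=O)OCH3) but the carbonyl is bonded to O, not to an NX3 nitrogen.
(D) has a methyl-ester group (-C(=O)OCH3) but the carbonyl is bonded to O, not to an NX3 nitrogen.
So the answer is (A).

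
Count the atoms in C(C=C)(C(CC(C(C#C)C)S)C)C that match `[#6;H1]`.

6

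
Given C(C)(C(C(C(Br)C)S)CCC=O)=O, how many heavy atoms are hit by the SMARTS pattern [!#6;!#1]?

4

The query [!#6;!#1] means: not carbon and not hydrogen — any heteroatom.
Check the 13 heavy atoms by environment: 9× C → no; 2× O → match; 1× Br → match; 1× S → match.
Summing the matching environments: 2 + 1 + 1 = 4 matching atoms.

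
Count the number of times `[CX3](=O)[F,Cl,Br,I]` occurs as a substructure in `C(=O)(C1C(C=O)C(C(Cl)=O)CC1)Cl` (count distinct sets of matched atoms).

2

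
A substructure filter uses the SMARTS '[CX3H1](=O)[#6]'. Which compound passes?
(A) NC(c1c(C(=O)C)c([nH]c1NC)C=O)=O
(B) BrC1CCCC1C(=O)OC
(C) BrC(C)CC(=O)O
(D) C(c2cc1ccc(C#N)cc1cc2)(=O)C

A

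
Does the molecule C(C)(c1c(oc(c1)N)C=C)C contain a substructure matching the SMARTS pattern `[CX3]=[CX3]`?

The pattern [CX3]=[CX3] describes a non-aromatic C=C double bond between two sp2 carbons — an alkene.
The molecule carries a vinyl group (-CH=CH2), whose atoms satisfy every constraint of the query, so the pattern matches.

Yes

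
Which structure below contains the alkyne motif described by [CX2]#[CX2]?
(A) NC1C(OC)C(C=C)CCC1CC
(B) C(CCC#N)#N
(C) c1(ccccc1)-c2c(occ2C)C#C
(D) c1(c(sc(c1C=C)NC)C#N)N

[CX2]#[CX2] describes a carbon-carbon triple bond (an alkyne).
(A) has a vinyl group (-CH=CH2) but the C=C is a double bond; both carbons are CX3, not CX2.
(B) has a nitrile (-C#N) but the triple bond is C#N, not C#C.
(C) contains an ethynyl group (-C#CH), which satisfies every atom and bond constraint.
(D) has a nitrile (-C#N) but the triple bond is C#N, not C#C.
So the answer is (C).

C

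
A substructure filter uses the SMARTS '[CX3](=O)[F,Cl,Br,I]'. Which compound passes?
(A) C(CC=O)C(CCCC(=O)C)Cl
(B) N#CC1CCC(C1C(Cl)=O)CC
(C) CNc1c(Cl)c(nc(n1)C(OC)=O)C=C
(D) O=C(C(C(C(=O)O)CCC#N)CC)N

B

[CX3](=O)[F,Cl,Br,I] describes a carbonyl carbon bonded to a halogen (an acyl halide).
(A) has a chloro substituent but the Cl is not on a carbonyl carbon.
(B) contains an acyl chloride (-C(=O)Cl), which satisfies every atom and bond constraint.
(C) has a chloro substituent but the Cl is not on a carbonyl carbon.
(D) has a carboxylic acid group (-C(=O)OH) but the carbonyl is bonded to -OH, not to a halogen.
So the answer is (B).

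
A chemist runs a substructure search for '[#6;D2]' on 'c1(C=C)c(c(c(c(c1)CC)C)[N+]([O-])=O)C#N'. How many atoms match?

4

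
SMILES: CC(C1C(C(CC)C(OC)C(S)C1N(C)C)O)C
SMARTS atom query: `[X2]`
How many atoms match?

3

The query [X2] means: any atom with exactly two total connections (bonds + H).
Check the 18 heavy atoms by environment: 14× C (X4) → no; 1× S (X2) → match; 2× O (X2) → match; 1× N (X3) → no.
Summing the matching environments: 1 + 2 = 3 matching atoms.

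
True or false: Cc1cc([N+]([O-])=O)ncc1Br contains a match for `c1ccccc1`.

The pattern c1ccccc1 describes six aromatic carbons in a ring — a benzene ring.
The closest candidate here is a methyl group (-CH3), but no six-membered all-carbon aromatic ring is present. No other fragment satisfies the full query, so there is no match.

False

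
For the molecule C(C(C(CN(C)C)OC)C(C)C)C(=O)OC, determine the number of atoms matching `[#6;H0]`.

1

The query [#6;H0] means: any carbon with no attached hydrogen.
Check the 16 heavy atoms by environment: 2× C (H2) → no; 3× C (H1) → no; 1× N (H0) → no; 6× C (H3) → no; 3× O (H0) → no; 1× C (H0) → match.
That gives 1 matching atom.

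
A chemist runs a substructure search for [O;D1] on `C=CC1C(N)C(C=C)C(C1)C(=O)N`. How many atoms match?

1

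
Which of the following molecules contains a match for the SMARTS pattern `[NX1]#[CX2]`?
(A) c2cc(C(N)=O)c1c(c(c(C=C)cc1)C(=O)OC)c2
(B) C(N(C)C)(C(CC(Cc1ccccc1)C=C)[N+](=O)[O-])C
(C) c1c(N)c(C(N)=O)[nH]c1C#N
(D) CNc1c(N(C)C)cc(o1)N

C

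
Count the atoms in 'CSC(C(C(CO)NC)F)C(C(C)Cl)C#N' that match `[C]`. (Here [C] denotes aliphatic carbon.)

Check the 16 heavy atoms by environment: 10× C → match; 1× O → no; 2× N → no; 1× Cl → no; 1× S → no; 1× F → no.
That gives 10 matching atoms.

10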